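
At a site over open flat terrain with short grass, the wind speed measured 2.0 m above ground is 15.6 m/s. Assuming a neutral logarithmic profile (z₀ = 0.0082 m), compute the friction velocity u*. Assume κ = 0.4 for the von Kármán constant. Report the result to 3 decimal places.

Log law: V(z) = (u*/κ) · ln(z/z₀) ⇒ u* = κ · V / ln(z/z₀)
u* = 0.4 × 15.6 / ln(2.0/0.0082) = 0.4 × 15.6 / 5.4968
   = 6.2400 / 5.4968 = 1.1352 m/s

u* ≈ 1.135 m/s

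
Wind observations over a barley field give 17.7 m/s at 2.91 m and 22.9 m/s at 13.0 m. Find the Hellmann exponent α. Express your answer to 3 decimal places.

Power law: V₂/V₁ = (z₂/z₁)^α ⇒ α = ln(V₂/V₁) / ln(z₂/z₁)
α = ln(22.9/17.7) / ln(13.0/2.91) = ln(1.2938) / ln(4.4674)
  = 0.25757 / 1.49680 = 0.17208

α ≈ 0.172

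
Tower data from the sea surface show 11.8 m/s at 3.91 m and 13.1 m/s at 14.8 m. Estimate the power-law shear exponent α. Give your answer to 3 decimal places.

Power law: V₂/V₁ = (z₂/z₁)^α ⇒ α = ln(V₂/V₁) / ln(z₂/z₁)
α = ln(13.1/11.8) / ln(14.8/3.91) = ln(1.1102) / ln(3.7852)
  = 0.10451 / 1.33109 = 0.07852

α ≈ 0.079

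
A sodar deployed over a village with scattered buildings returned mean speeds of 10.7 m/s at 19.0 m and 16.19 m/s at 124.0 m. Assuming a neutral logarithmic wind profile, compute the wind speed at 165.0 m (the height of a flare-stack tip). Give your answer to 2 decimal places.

17.03 m/s

Log law: V ∝ ln(z/z₀). From the pair, with r = V₁/V₂ = 0.66090,
ln z₀ = (ln z₁ − r·ln z₂)/(1 − r) = (2.9444 − 0.66090×4.8203)/0.33910 = -0.7116 → z₀ = 0.4909 m
V₃ = V₁ · ln(z₃/z₀)/ln(z₁/z₀) = 10.7 × 5.8175/3.6560 = 17.0260 m/s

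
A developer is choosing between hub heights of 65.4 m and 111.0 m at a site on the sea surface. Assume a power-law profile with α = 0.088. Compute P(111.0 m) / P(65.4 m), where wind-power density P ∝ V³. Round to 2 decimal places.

Speed ratio: V_B/V_A = (z_B/z_A)^α = (111.0/65.4)^0.088 = (1.6972)^0.088 = 1.04765
Power-density ratio: P_B/P_A = (V_B/V_A)³ = (1.04765)³ = 1.14988

1.15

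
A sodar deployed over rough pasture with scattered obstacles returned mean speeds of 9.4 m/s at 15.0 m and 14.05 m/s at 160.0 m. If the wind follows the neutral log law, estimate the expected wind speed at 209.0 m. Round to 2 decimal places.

14.57 m/s

Log law: V ∝ ln(z/z₀). From the pair, with r = V₁/V₂ = 0.66904,
ln z₀ = (ln z₁ − r·ln z₂)/(1 − r) = (2.7081 − 0.66904×5.0752)/0.33096 = -2.0771 → z₀ = 0.1253 m
V₃ = V₁ · ln(z₃/z₀)/ln(z₁/z₀) = 9.4 × 7.4194/4.7852 = 14.5748 m/s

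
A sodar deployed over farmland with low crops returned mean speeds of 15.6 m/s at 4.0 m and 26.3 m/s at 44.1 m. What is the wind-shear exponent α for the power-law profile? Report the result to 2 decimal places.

Power law: V₂/V₁ = (z₂/z₁)^α ⇒ α = ln(V₂/V₁) / ln(z₂/z₁)
α = ln(26.3/15.6) / ln(44.1/4.0) = ln(1.6859) / ln(11.0250)
  = 0.52230 / 2.40017 = 0.21761

α ≈ 0.22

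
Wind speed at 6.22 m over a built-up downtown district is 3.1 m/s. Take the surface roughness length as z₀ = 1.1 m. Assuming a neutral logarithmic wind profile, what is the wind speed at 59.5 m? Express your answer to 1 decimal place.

7.1 m/s

Log law: V(z) ∝ ln(z/z₀), so V₂/V₁ = ln(z₂/z₀) / ln(z₁/z₀).
ln(59.5/1.1) = 3.9907, ln(6.22/1.1) = 1.7325
V₂ = 3.1 × 3.9907/1.7325 = 3.1 × 2.3035 = 7.1408 m/s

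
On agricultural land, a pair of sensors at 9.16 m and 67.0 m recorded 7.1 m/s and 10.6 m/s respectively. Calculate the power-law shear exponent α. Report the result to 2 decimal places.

Power law: V₂/V₁ = (z₂/z₁)^α ⇒ α = ln(V₂/V₁) / ln(z₂/z₁)
α = ln(10.6/7.1) / ln(67.0/9.16) = ln(1.4930) / ln(7.3144)
  = 0.40076 / 1.98985 = 0.20140

α ≈ 0.20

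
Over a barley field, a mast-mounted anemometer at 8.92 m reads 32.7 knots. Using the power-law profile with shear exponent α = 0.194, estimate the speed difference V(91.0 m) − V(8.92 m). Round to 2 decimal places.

18.61 knots

Power law: V₂ = V₁ · (z₂/z₁)^α = 32.7 × (10.2018)^0.194 = 51.3134 knots
ΔV = 51.3134 − 32.7 = 18.6134 knots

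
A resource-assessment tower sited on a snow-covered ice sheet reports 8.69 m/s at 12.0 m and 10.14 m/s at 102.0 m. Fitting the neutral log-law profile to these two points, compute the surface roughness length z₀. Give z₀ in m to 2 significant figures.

z₀ ≈ 0.000032 m

Log law: V(z) ∝ ln(z/z₀). With r = V₁/V₂ = 8.69/10.14 = 0.85700,
r · ln(z₂/z₀) = ln(z₁/z₀) ⇒ ln z₀ = (ln z₁ − r·ln z₂)/(1 − r)
ln z₀ = (2.48491 − 0.85700×4.62497) / 0.14300 = -10.3407
z₀ = exp(-10.3407) = 0.00003229 m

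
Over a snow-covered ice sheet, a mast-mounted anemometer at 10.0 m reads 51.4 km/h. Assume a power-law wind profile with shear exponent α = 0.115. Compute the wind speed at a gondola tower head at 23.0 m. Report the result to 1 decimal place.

56.6 km/h

Power-law profile: V₂ = V₁ · (z₂/z₁)^α
V₂ = 51.4 × (23.0/10.0)^0.115 = 51.4 × (2.3000)^0.115
    = 51.4 × 1.1005 = 56.5668 km/h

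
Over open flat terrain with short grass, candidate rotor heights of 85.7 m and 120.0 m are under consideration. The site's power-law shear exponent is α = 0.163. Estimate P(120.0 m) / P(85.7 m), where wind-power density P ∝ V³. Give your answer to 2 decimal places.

1.18

Speed ratio: V_B/V_A = (z_B/z_A)^α = (120.0/85.7)^0.163 = (1.4002)^0.163 = 1.05641
Power-density ratio: P_B/P_A = (V_B/V_A)³ = (1.05641)³ = 1.17894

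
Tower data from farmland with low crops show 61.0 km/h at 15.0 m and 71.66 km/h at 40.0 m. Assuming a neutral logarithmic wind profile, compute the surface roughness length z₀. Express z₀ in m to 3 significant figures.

z₀ ≈ 0.0548 m

Log law: V(z) ∝ ln(z/z₀). With r = V₁/V₂ = 61.0/71.66 = 0.85124,
r · ln(z₂/z₀) = ln(z₁/z₀) ⇒ ln z₀ = (ln z₁ − r·ln z₂)/(1 − r)
ln z₀ = (2.70805 − 0.85124×3.68888) / 0.14876 = -2.9046
z₀ = exp(-2.9046) = 0.05477 m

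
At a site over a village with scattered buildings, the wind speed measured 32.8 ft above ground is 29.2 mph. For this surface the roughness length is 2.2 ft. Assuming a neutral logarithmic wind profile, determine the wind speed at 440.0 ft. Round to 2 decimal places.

Log law: V(z) ∝ ln(z/z₀), so V₂/V₁ = ln(z₂/z₀) / ln(z₁/z₀).
ln(440.0/2.2) = 5.2983, ln(32.8/2.2) = 2.7020
V₂ = 29.2 × 5.2983/2.7020 = 29.2 × 1.9609 = 57.2585 mph

57.26 mph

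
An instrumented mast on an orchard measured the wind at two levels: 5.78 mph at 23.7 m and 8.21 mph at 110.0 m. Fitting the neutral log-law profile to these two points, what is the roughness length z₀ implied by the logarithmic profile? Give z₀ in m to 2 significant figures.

Log law: V(z) ∝ ln(z/z₀). With r = V₁/V₂ = 5.78/8.21 = 0.70402,
r · ln(z₂/z₀) = ln(z₁/z₀) ⇒ ln z₀ = (ln z₁ − r·ln z₂)/(1 − r)
ln z₀ = (3.16548 − 0.70402×4.70048) / 0.29598 = -0.4857
z₀ = exp(-0.4857) = 0.6153 m

z₀ ≈ 0.62 m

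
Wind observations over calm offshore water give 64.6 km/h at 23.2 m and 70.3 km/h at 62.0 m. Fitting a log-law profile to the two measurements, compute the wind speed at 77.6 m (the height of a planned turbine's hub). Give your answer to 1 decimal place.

Log law: V ∝ ln(z/z₀). From the pair, with r = V₁/V₂ = 0.91892,
ln z₀ = (ln z₁ − r·ln z₂)/(1 − r) = (3.1442 − 0.91892×4.1271)/0.08108 = -7.9963 → z₀ = 0.0003367 m
V₃ = V₁ · ln(z₃/z₀)/ln(z₁/z₀) = 64.6 × 12.3479/11.1405 = 71.6014 km/h

71.6 km/h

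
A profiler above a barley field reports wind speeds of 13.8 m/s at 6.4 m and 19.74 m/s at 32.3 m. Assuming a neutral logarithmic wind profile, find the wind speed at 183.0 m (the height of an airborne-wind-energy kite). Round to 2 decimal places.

26.10 m/s

Log law: V ∝ ln(z/z₀). From the pair, with r = V₁/V₂ = 0.69909,
ln z₀ = (ln z₁ − r·ln z₂)/(1 − r) = (1.8563 − 0.69909×3.4751)/0.30091 = -1.9045 → z₀ = 0.1489 m
V₃ = V₁ · ln(z₃/z₀)/ln(z₁/z₀) = 13.8 × 7.1140/3.7608 = 26.1044 m/s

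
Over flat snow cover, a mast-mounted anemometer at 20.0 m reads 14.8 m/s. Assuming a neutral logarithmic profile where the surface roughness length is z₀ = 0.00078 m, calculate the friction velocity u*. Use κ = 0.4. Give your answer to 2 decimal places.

Log law: V(z) = (u*/κ) · ln(z/z₀) ⇒ u* = κ · V / ln(z/z₀)
u* = 0.4 × 14.8 / ln(20.0/0.00078) = 0.4 × 14.8 / 10.1519
   = 5.9200 / 10.1519 = 0.5831 m/s

u* ≈ 0.58 m/s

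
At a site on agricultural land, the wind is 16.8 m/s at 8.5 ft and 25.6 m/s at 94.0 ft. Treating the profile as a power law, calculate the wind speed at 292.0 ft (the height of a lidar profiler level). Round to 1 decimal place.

31.2 m/s

First find α: α = ln(V₂/V₁)/ln(z₂/z₁) = ln(25.6/16.8)/ln(94.0/8.5) = 0.42121/2.40323 = 0.1753
Extrapolate from 94.0 ft to 292.0 ft: V₃ = 25.6 × (292.0/94.0)^0.1753 = 25.6 × 1.2198 = 31.2261 m/s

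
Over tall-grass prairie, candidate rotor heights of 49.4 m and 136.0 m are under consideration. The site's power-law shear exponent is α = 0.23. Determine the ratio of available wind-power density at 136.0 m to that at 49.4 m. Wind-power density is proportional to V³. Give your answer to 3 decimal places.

Speed ratio: V_B/V_A = (z_B/z_A)^α = (136.0/49.4)^0.23 = (2.7530)^0.23 = 1.26228
Power-density ratio: P_B/P_A = (V_B/V_A)³ = (1.26228)³ = 2.01127

2.011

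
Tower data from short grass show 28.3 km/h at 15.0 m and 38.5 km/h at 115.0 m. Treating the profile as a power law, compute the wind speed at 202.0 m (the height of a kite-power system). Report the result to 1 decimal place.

41.9 km/h

First find α: α = ln(V₂/V₁)/ln(z₂/z₁) = ln(38.5/28.3)/ln(115.0/15.0) = 0.30780/2.03688 = 0.1511
Extrapolate from 115.0 m to 202.0 m: V₃ = 38.5 × (202.0/115.0)^0.1511 = 38.5 × 1.0889 = 41.9209 km/h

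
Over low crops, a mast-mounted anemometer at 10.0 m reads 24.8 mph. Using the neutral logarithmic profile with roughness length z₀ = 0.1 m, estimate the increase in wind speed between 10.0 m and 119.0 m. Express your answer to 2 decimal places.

13.34 mph

Log law: V₂ = V₁ · ln(z₂/z₀)/ln(z₁/z₀) = 24.8 × 7.0817/4.6052 = 38.1368 mph
ΔV = 38.1368 − 24.8 = 13.3368 mph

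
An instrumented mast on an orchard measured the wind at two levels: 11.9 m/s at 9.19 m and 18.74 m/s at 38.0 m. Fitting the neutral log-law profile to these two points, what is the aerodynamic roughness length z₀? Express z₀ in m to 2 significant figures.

Log law: V(z) ∝ ln(z/z₀). With r = V₁/V₂ = 11.9/18.74 = 0.63501,
r · ln(z₂/z₀) = ln(z₁/z₀) ⇒ ln z₀ = (ln z₁ − r·ln z₂)/(1 − r)
ln z₀ = (2.21812 − 0.63501×3.63759) / 0.36499 = -0.2514
z₀ = exp(-0.2514) = 0.7777 m

z₀ ≈ 0.78 m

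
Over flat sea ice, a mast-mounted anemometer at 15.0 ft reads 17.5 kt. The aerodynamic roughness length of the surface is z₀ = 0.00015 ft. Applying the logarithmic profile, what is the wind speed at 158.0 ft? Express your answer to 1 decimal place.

21.1 kt

Log law: V(z) ∝ ln(z/z₀), so V₂/V₁ = ln(z₂/z₀) / ln(z₁/z₀).
ln(158.0/0.00015) = 13.8675, ln(15.0/0.00015) = 11.5129
V₂ = 17.5 × 13.8675/11.5129 = 17.5 × 1.2045 = 21.0790 kt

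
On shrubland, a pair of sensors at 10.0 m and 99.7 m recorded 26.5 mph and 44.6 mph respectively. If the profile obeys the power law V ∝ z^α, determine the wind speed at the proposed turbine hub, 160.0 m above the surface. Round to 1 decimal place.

49.6 mph

First find α: α = ln(V₂/V₁)/ln(z₂/z₁) = ln(44.6/26.5)/ln(99.7/10.0) = 0.52059/2.29958 = 0.2264
Extrapolate from 99.7 m to 160.0 m: V₃ = 44.6 × (160.0/99.7)^0.2264 = 44.6 × 1.1130 = 49.6409 mph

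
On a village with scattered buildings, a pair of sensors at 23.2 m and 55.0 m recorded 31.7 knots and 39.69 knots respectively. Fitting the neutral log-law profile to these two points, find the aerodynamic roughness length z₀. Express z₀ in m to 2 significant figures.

z₀ ≈ 0.76 m

Log law: V(z) ∝ ln(z/z₀). With r = V₁/V₂ = 31.7/39.69 = 0.79869,
r · ln(z₂/z₀) = ln(z₁/z₀) ⇒ ln z₀ = (ln z₁ − r·ln z₂)/(1 − r)
ln z₀ = (3.14415 − 0.79869×4.00733) / 0.20131 = -0.2805
z₀ = exp(-0.2805) = 0.7554 m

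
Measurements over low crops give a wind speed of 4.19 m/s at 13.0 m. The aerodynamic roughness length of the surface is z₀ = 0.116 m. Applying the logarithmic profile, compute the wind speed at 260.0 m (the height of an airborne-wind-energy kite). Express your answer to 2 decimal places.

Log law: V(z) ∝ ln(z/z₀), so V₂/V₁ = ln(z₂/z₀) / ln(z₁/z₀).
ln(260.0/0.116) = 7.7148, ln(13.0/0.116) = 4.7191
V₂ = 4.19 × 7.7148/4.7191 = 4.19 × 1.6348 = 6.8498 m/s

6.85 m/s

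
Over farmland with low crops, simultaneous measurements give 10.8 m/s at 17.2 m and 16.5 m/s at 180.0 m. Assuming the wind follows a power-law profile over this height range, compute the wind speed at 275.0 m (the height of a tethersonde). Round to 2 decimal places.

First find α: α = ln(V₂/V₁)/ln(z₂/z₁) = ln(16.5/10.8)/ln(180.0/17.2) = 0.42381/2.34805 = 0.1805
Extrapolate from 180.0 m to 275.0 m: V₃ = 16.5 × (275.0/180.0)^0.1805 = 16.5 × 1.0795 = 17.8117 m/s

17.81 m/s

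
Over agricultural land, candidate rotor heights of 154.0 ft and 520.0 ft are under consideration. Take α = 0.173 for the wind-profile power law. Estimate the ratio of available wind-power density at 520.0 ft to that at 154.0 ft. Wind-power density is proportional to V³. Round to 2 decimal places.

Speed ratio: V_B/V_A = (z_B/z_A)^α = (520.0/154.0)^0.173 = (3.3766)^0.173 = 1.23432
Power-density ratio: P_B/P_A = (V_B/V_A)³ = (1.23432)³ = 1.88054

1.88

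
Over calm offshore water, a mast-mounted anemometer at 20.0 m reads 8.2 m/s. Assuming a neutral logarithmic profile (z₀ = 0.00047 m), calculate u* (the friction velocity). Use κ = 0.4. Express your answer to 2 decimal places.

Log law: V(z) = (u*/κ) · ln(z/z₀) ⇒ u* = κ · V / ln(z/z₀)
u* = 0.4 × 8.2 / ln(20.0/0.00047) = 0.4 × 8.2 / 10.6585
   = 3.2800 / 10.6585 = 0.3077 m/s

u* ≈ 0.31 m/s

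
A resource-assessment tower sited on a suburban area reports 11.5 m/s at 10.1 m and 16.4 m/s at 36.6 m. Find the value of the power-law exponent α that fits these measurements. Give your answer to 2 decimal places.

Power law: V₂/V₁ = (z₂/z₁)^α ⇒ α = ln(V₂/V₁) / ln(z₂/z₁)
α = ln(16.4/11.5) / ln(36.6/10.1) = ln(1.4261) / ln(3.6238)
  = 0.35493 / 1.28751 = 0.27567

α ≈ 0.28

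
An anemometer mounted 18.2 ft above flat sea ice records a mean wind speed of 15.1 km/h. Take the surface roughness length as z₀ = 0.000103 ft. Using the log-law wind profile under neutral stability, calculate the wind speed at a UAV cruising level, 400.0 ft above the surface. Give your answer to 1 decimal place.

19.0 km/h

Log law: V(z) ∝ ln(z/z₀), so V₂/V₁ = ln(z₂/z₀) / ln(z₁/z₀).
ln(400.0/0.000103) = 15.1722, ln(18.2/0.000103) = 12.0822
V₂ = 15.1 × 15.1722/12.0822 = 15.1 × 1.2558 = 18.9618 km/h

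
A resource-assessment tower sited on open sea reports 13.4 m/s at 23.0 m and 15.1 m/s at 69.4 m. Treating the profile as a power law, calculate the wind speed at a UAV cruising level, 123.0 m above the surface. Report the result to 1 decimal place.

16.1 m/s

First find α: α = ln(V₂/V₁)/ln(z₂/z₁) = ln(15.1/13.4)/ln(69.4/23.0) = 0.11944/1.10439 = 0.1081
Extrapolate from 69.4 m to 123.0 m: V₃ = 15.1 × (123.0/69.4)^0.1081 = 15.1 × 1.0638 = 16.0641 m/s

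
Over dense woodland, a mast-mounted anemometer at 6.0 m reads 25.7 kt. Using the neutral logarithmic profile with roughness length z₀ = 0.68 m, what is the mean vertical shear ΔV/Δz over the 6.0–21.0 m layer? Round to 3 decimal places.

0.986 kt/m

Log law: V₂ = V₁ · ln(z₂/z₀)/ln(z₁/z₀) = 25.7 × 3.4302/2.1774 = 40.4863 kt
ΔV/Δz = (40.4863 − 25.7)/(21.0 − 6.0) = 14.7863/15.0000 = 0.98575 kt/m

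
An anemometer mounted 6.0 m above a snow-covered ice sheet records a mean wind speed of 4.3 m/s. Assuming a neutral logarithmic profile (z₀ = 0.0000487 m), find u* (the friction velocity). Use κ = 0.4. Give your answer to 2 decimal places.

u* ≈ 0.15 m/s

Log law: V(z) = (u*/κ) · ln(z/z₀) ⇒ u* = κ · V / ln(z/z₀)
u* = 0.4 × 4.3 / ln(6.0/0.0000487) = 0.4 × 4.3 / 11.7216
   = 1.7200 / 11.7216 = 0.1467 m/s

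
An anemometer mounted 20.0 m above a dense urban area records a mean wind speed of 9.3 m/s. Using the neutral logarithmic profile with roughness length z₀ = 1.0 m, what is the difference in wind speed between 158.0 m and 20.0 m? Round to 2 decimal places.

Log law: V₂ = V₁ · ln(z₂/z₀)/ln(z₁/z₀) = 9.3 × 5.0626/2.9957 = 15.7164 m/s
ΔV = 15.7164 − 9.3 = 6.4164 m/s

6.42 m/s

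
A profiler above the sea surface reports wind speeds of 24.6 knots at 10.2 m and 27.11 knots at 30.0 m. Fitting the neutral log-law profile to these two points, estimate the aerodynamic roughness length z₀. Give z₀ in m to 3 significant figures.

Log law: V(z) ∝ ln(z/z₀). With r = V₁/V₂ = 24.6/27.11 = 0.90741,
r · ln(z₂/z₀) = ln(z₁/z₀) ⇒ ln z₀ = (ln z₁ − r·ln z₂)/(1 − r)
ln z₀ = (2.32239 − 0.90741×3.40120) / 0.09259 = -8.2508
z₀ = exp(-8.2508) = 0.0002610 m

z₀ ≈ 0.000261 m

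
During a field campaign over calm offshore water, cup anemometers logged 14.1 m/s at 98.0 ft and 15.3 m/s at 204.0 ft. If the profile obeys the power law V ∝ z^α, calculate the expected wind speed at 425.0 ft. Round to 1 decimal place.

First find α: α = ln(V₂/V₁)/ln(z₂/z₁) = ln(15.3/14.1)/ln(204.0/98.0) = 0.08168/0.73315 = 0.1114
Extrapolate from 204.0 ft to 425.0 ft: V₃ = 15.3 × (425.0/204.0)^0.1114 = 15.3 × 1.0852 = 16.6036 m/s

16.6 m/s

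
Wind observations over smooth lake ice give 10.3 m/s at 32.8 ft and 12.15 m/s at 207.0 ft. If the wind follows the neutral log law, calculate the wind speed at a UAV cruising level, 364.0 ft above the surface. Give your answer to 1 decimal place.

Log law: V ∝ ln(z/z₀). From the pair, with r = V₁/V₂ = 0.84774,
ln z₀ = (ln z₁ − r·ln z₂)/(1 − r) = (3.4904 − 0.84774×5.3327)/0.15226 = -6.7666 → z₀ = 0.001152 ft
V₃ = V₁ · ln(z₃/z₀)/ln(z₁/z₀) = 10.3 × 12.6638/10.2571 = 12.7168 m/s

12.7 m/s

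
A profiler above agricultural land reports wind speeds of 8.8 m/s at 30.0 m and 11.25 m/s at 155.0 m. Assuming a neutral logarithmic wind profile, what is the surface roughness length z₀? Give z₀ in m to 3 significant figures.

Log law: V(z) ∝ ln(z/z₀). With r = V₁/V₂ = 8.8/11.25 = 0.78222,
r · ln(z₂/z₀) = ln(z₁/z₀) ⇒ ln z₀ = (ln z₁ − r·ln z₂)/(1 − r)
ln z₀ = (3.40120 − 0.78222×5.04343) / 0.21778 = -2.4974
z₀ = exp(-2.4974) = 0.08230 m

z₀ ≈ 0.0823 m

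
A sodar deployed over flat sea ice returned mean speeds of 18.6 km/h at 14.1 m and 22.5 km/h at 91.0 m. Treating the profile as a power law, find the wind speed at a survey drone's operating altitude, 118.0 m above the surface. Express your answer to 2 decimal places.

First find α: α = ln(V₂/V₁)/ln(z₂/z₁) = ln(22.5/18.6)/ln(91.0/14.1) = 0.19035/1.86468 = 0.1021
Extrapolate from 91.0 m to 118.0 m: V₃ = 22.5 × (118.0/91.0)^0.1021 = 22.5 × 1.0269 = 23.1048 km/h

23.10 km/h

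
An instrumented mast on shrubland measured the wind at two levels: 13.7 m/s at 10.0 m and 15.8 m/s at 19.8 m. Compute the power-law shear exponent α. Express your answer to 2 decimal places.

Power law: V₂/V₁ = (z₂/z₁)^α ⇒ α = ln(V₂/V₁) / ln(z₂/z₁)
α = ln(15.8/13.7) / ln(19.8/10.0) = ln(1.1533) / ln(1.9800)
  = 0.14261 / 0.68310 = 0.20878

α ≈ 0.21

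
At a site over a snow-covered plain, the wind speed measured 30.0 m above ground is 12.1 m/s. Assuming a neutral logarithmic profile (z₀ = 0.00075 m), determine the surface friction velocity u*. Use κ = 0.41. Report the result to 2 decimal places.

u* ≈ 0.47 m/s

Log law: V(z) = (u*/κ) · ln(z/z₀) ⇒ u* = κ · V / ln(z/z₀)
u* = 0.41 × 12.1 / ln(30.0/0.00075) = 0.41 × 12.1 / 10.5966
   = 4.9610 / 10.5966 = 0.4682 m/s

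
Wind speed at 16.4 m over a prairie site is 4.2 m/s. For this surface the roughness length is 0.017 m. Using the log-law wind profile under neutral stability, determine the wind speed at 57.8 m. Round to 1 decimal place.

Log law: V(z) ∝ ln(z/z₀), so V₂/V₁ = ln(z₂/z₀) / ln(z₁/z₀).
ln(57.8/0.017) = 8.1315, ln(16.4/0.017) = 6.8718
V₂ = 4.2 × 8.1315/6.8718 = 4.2 × 1.1833 = 4.9699 m/s

5.0 m/s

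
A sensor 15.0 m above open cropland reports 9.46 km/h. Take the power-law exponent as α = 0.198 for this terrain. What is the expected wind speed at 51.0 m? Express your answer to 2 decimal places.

12.05 km/h

Power-law profile: V₂ = V₁ · (z₂/z₁)^α
V₂ = 9.46 × (51.0/15.0)^0.198 = 9.46 × (3.4000)^0.198
    = 9.46 × 1.2742 = 12.0538 km/h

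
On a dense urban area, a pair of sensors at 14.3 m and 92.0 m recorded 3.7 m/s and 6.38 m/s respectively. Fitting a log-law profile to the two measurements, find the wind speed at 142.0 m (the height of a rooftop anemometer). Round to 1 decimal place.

Log law: V ∝ ln(z/z₀). From the pair, with r = V₁/V₂ = 0.57994,
ln z₀ = (ln z₁ − r·ln z₂)/(1 − r) = (2.6603 − 0.57994×4.5218)/0.42006 = 0.0902 → z₀ = 1.094 m
V₃ = V₁ · ln(z₃/z₀)/ln(z₁/z₀) = 3.7 × 4.8656/2.5700 = 7.0049 m/s

7.0 m/s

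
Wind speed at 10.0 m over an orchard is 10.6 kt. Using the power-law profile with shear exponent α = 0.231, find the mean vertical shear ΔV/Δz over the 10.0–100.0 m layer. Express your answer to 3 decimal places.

Power law: V₂ = V₁ · (z₂/z₁)^α = 10.6 × (10.0000)^0.231 = 18.0429 kt
ΔV/Δz = (18.0429 − 10.6)/(100.0 − 10.0) = 7.4429/90.0000 = 0.08270 kt/m

0.083 kt/m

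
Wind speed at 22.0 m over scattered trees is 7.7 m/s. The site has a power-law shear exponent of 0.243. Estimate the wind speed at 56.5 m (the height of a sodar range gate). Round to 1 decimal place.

Power-law profile: V₂ = V₁ · (z₂/z₁)^α
V₂ = 7.7 × (56.5/22.0)^0.243 = 7.7 × (2.5682)^0.243
    = 7.7 × 1.2576 = 9.6834 m/s

9.7 m/s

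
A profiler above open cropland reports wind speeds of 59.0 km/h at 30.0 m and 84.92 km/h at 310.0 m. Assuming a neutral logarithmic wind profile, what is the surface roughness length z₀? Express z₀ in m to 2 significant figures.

Log law: V(z) ∝ ln(z/z₀). With r = V₁/V₂ = 59.0/84.92 = 0.69477,
r · ln(z₂/z₀) = ln(z₁/z₀) ⇒ ln z₀ = (ln z₁ − r·ln z₂)/(1 − r)
ln z₀ = (3.40120 − 0.69477×5.73657) / 0.30523 = -1.9147
z₀ = exp(-1.9147) = 0.1474 m

z₀ ≈ 0.15 m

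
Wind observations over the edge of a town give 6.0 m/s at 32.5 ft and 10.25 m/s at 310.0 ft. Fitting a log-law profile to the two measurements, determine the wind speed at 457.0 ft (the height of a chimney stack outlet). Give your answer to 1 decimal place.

11.0 m/s

Log law: V ∝ ln(z/z₀). From the pair, with r = V₁/V₂ = 0.58537,
ln z₀ = (ln z₁ − r·ln z₂)/(1 − r) = (3.4812 − 0.58537×5.7366)/0.41463 = 0.2972 → z₀ = 1.346 ft
V₃ = V₁ · ln(z₃/z₀)/ln(z₁/z₀) = 6.0 × 5.8274/3.1840 = 10.9814 m/s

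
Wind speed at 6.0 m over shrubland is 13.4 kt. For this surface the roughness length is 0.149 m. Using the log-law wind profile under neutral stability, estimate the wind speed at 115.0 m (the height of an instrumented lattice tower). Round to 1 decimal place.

24.1 kt

Log law: V(z) ∝ ln(z/z₀), so V₂/V₁ = ln(z₂/z₀) / ln(z₁/z₀).
ln(115.0/0.149) = 6.6487, ln(6.0/0.149) = 3.6956
V₂ = 13.4 × 6.6487/3.6956 = 13.4 × 1.7991 = 24.1081 kt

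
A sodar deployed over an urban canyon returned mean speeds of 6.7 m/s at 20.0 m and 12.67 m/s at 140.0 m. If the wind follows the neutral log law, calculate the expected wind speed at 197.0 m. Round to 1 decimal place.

Log law: V ∝ ln(z/z₀). From the pair, with r = V₁/V₂ = 0.52881,
ln z₀ = (ln z₁ − r·ln z₂)/(1 − r) = (2.9957 − 0.52881×4.9416)/0.47119 = 0.8119 → z₀ = 2.252 m
V₃ = V₁ · ln(z₃/z₀)/ln(z₁/z₀) = 6.7 × 4.4713/2.1839 = 13.7179 m/s

13.7 m/s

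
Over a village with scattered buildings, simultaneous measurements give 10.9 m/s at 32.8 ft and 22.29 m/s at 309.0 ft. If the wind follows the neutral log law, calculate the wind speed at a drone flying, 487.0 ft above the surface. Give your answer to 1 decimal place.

24.6 m/s

Log law: V ∝ ln(z/z₀). From the pair, with r = V₁/V₂ = 0.48901,
ln z₀ = (ln z₁ − r·ln z₂)/(1 − r) = (3.4904 − 0.48901×5.7333)/0.51099 = 1.3440 → z₀ = 3.834 ft
V₃ = V₁ · ln(z₃/z₀)/ln(z₁/z₀) = 10.9 × 4.8443/2.1464 = 24.6002 m/s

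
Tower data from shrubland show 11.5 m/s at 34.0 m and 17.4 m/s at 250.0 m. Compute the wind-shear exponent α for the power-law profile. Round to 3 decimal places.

Power law: V₂/V₁ = (z₂/z₁)^α ⇒ α = ln(V₂/V₁) / ln(z₂/z₁)
α = ln(17.4/11.5) / ln(250.0/34.0) = ln(1.5130) / ln(7.3529)
  = 0.41412 / 1.99510 = 0.20757

α ≈ 0.208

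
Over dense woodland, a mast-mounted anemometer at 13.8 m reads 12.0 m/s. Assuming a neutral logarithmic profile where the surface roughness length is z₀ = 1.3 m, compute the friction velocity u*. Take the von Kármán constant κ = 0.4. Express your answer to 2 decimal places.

Log law: V(z) = (u*/κ) · ln(z/z₀) ⇒ u* = κ · V / ln(z/z₀)
u* = 0.4 × 12.0 / ln(13.8/1.3) = 0.4 × 12.0 / 2.3623
   = 4.8000 / 2.3623 = 2.0319 m/s

u* ≈ 2.03 m/s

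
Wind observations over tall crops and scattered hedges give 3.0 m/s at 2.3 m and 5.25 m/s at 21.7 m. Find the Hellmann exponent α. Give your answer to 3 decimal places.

Power law: V₂/V₁ = (z₂/z₁)^α ⇒ α = ln(V₂/V₁) / ln(z₂/z₁)
α = ln(5.25/3.0) / ln(21.7/2.3) = ln(1.7500) / ln(9.4348)
  = 0.55962 / 2.24440 = 0.24934

α ≈ 0.249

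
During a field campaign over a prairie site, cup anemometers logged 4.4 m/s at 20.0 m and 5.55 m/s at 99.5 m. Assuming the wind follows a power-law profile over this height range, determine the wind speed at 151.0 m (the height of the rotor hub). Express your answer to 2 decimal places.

5.90 m/s

First find α: α = ln(V₂/V₁)/ln(z₂/z₁) = ln(5.55/4.4)/ln(99.5/20.0) = 0.23219/1.60443 = 0.1447
Extrapolate from 99.5 m to 151.0 m: V₃ = 5.55 × (151.0/99.5)^0.1447 = 5.55 × 1.0622 = 5.8954 m/s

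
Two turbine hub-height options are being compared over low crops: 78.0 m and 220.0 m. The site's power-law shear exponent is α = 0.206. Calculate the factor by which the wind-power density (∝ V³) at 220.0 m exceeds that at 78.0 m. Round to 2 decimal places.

Speed ratio: V_B/V_A = (z_B/z_A)^α = (220.0/78.0)^0.206 = (2.8205)^0.206 = 1.23813
Power-density ratio: P_B/P_A = (V_B/V_A)³ = (1.23813)³ = 1.89803

1.90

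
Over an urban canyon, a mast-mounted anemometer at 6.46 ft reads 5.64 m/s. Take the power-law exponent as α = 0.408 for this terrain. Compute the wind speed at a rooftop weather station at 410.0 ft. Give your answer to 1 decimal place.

30.7 m/s

Power-law profile: V₂ = V₁ · (z₂/z₁)^α
V₂ = 5.64 × (410.0/6.46)^0.408 = 5.64 × (63.4675)^0.408
    = 5.64 × 5.4380 = 30.6704 m/s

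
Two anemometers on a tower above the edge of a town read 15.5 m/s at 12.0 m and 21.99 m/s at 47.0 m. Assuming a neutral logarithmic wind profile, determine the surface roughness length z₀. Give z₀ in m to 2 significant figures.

Log law: V(z) ∝ ln(z/z₀). With r = V₁/V₂ = 15.5/21.99 = 0.70487,
r · ln(z₂/z₀) = ln(z₁/z₀) ⇒ ln z₀ = (ln z₁ − r·ln z₂)/(1 − r)
ln z₀ = (2.48491 − 0.70487×3.85015) / 0.29513 = -0.7757
z₀ = exp(-0.7757) = 0.4604 m

z₀ ≈ 0.46 m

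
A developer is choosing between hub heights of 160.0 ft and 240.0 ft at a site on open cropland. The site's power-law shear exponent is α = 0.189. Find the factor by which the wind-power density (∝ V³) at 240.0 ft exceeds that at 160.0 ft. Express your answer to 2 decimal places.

1.26

Speed ratio: V_B/V_A = (z_B/z_A)^α = (240.0/160.0)^0.189 = (1.5000)^0.189 = 1.07965
Power-density ratio: P_B/P_A = (V_B/V_A)³ = (1.07965)³ = 1.25847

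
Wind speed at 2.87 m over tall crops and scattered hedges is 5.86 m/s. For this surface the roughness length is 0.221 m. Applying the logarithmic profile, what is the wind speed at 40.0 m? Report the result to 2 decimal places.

Log law: V(z) ∝ ln(z/z₀), so V₂/V₁ = ln(z₂/z₀) / ln(z₁/z₀).
ln(40.0/0.221) = 5.1985, ln(2.87/0.221) = 2.5639
V₂ = 5.86 × 5.1985/2.5639 = 5.86 × 2.0276 = 11.8815 m/s

11.88 m/s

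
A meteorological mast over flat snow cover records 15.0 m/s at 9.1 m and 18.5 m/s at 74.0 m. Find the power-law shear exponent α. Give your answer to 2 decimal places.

α ≈ 0.10

Power law: V₂/V₁ = (z₂/z₁)^α ⇒ α = ln(V₂/V₁) / ln(z₂/z₁)
α = ln(18.5/15.0) / ln(74.0/9.1) = ln(1.2333) / ln(8.1319)
  = 0.20972 / 2.09579 = 0.10007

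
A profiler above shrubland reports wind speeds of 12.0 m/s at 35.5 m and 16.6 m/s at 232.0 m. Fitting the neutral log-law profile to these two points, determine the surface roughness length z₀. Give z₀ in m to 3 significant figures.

z₀ ≈ 0.265 m

Log law: V(z) ∝ ln(z/z₀). With r = V₁/V₂ = 12.0/16.6 = 0.72289,
r · ln(z₂/z₀) = ln(z₁/z₀) ⇒ ln z₀ = (ln z₁ − r·ln z₂)/(1 − r)
ln z₀ = (3.56953 − 0.72289×5.44674) / 0.27711 = -1.3275
z₀ = exp(-1.3275) = 0.2651 m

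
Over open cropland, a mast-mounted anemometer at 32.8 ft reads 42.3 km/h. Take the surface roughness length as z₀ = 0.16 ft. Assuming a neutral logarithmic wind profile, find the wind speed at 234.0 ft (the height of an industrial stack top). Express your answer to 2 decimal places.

57.91 km/h

Log law: V(z) ∝ ln(z/z₀), so V₂/V₁ = ln(z₂/z₀) / ln(z₁/z₀).
ln(234.0/0.16) = 7.2879, ln(32.8/0.16) = 5.3230
V₂ = 42.3 × 7.2879/5.3230 = 42.3 × 1.3691 = 57.9143 km/h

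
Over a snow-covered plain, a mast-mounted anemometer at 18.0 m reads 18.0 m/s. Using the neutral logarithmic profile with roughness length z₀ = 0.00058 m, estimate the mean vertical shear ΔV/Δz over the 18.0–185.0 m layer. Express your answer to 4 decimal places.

Log law: V₂ = V₁ · ln(z₂/z₀)/ln(z₁/z₀) = 18.0 × 12.6728/10.3429 = 22.0549 m/s
ΔV/Δz = (22.0549 − 18.0)/(185.0 − 18.0) = 4.0549/167.0000 = 0.02428 m/s/m

0.0243 m/s/m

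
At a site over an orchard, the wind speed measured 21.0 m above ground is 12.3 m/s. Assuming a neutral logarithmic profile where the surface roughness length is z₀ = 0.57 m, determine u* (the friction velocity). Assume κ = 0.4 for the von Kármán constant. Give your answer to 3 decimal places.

Log law: V(z) = (u*/κ) · ln(z/z₀) ⇒ u* = κ · V / ln(z/z₀)
u* = 0.4 × 12.3 / ln(21.0/0.57) = 0.4 × 12.3 / 3.6066
   = 4.9200 / 3.6066 = 1.3642 m/s

u* ≈ 1.364 m/s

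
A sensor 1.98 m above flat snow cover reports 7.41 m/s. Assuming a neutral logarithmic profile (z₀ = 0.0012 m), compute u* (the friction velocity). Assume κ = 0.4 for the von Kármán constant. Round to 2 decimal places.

Log law: V(z) = (u*/κ) · ln(z/z₀) ⇒ u* = κ · V / ln(z/z₀)
u* = 0.4 × 7.41 / ln(1.98/0.0012) = 0.4 × 7.41 / 7.4085
   = 2.9640 / 7.4085 = 0.4001 m/s

u* ≈ 0.40 m/s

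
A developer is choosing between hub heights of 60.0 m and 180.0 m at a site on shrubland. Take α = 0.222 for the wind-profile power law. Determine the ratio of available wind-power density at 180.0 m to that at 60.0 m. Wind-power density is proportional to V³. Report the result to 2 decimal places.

2.08

Speed ratio: V_B/V_A = (z_B/z_A)^α = (180.0/60.0)^0.222 = (3.0000)^0.222 = 1.27621
Power-density ratio: P_B/P_A = (V_B/V_A)³ = (1.27621)³ = 2.07856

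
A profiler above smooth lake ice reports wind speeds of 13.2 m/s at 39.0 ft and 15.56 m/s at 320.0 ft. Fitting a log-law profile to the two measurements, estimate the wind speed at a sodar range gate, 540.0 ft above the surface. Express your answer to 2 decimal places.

16.15 m/s

Log law: V ∝ ln(z/z₀). From the pair, with r = V₁/V₂ = 0.84833,
ln z₀ = (ln z₁ − r·ln z₂)/(1 − r) = (3.6636 − 0.84833×5.7683)/0.15167 = -8.1088 → z₀ = 0.0003009 ft
V₃ = V₁ · ln(z₃/z₀)/ln(z₁/z₀) = 13.2 × 14.4004/11.7724 = 16.1467 m/s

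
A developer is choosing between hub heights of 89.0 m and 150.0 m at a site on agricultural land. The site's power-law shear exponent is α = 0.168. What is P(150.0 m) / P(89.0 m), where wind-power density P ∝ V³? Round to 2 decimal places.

1.30

Speed ratio: V_B/V_A = (z_B/z_A)^α = (150.0/89.0)^0.168 = (1.6854)^0.168 = 1.09166
Power-density ratio: P_B/P_A = (V_B/V_A)³ = (1.09166)³ = 1.30094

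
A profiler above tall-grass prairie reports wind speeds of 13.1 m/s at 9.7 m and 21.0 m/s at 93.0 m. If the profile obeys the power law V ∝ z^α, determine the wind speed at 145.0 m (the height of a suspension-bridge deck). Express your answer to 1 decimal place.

23.0 m/s

First find α: α = ln(V₂/V₁)/ln(z₂/z₁) = ln(21.0/13.1)/ln(93.0/9.7) = 0.47191/2.26047 = 0.2088
Extrapolate from 93.0 m to 145.0 m: V₃ = 21.0 × (145.0/93.0)^0.2088 = 21.0 × 1.0972 = 23.0402 m/s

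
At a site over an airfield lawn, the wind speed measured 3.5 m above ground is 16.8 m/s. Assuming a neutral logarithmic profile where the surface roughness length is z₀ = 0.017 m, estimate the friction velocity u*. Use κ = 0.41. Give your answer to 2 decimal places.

Log law: V(z) = (u*/κ) · ln(z/z₀) ⇒ u* = κ · V / ln(z/z₀)
u* = 0.41 × 16.8 / ln(3.5/0.017) = 0.41 × 16.8 / 5.3273
   = 6.8880 / 5.3273 = 1.2930 m/s

u* ≈ 1.29 m/s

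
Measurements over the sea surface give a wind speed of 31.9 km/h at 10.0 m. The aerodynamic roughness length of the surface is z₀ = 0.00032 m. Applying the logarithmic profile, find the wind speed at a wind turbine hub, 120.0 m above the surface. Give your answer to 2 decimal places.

Log law: V(z) ∝ ln(z/z₀), so V₂/V₁ = ln(z₂/z₀) / ln(z₁/z₀).
ln(120.0/0.00032) = 12.8347, ln(10.0/0.00032) = 10.3498
V₂ = 31.9 × 12.8347/10.3498 = 31.9 × 1.2401 = 39.5590 km/h

39.56 km/h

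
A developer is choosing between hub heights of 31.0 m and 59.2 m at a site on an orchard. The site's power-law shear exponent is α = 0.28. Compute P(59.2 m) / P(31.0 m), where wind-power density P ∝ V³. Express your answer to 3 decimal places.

Speed ratio: V_B/V_A = (z_B/z_A)^α = (59.2/31.0)^0.28 = (1.9097)^0.28 = 1.19858
Power-density ratio: P_B/P_A = (V_B/V_A)³ = (1.19858)³ = 1.72189

1.722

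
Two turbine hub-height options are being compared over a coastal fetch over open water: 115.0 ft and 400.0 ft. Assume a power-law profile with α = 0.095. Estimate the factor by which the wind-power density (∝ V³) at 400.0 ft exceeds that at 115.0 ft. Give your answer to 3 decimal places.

Speed ratio: V_B/V_A = (z_B/z_A)^α = (400.0/115.0)^0.095 = (3.4783)^0.095 = 1.12572
Power-density ratio: P_B/P_A = (V_B/V_A)³ = (1.12572)³ = 1.42655

1.427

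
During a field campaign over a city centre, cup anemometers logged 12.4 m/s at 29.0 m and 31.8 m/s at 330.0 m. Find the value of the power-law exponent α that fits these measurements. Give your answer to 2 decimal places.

α ≈ 0.39

Power law: V₂/V₁ = (z₂/z₁)^α ⇒ α = ln(V₂/V₁) / ln(z₂/z₁)
α = ln(31.8/12.4) / ln(330.0/29.0) = ln(2.5645) / ln(11.3793)
  = 0.94177 / 2.43180 = 0.38727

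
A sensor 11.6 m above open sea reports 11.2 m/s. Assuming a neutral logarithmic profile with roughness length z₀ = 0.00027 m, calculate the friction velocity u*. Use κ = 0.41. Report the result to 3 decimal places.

Log law: V(z) = (u*/κ) · ln(z/z₀) ⇒ u* = κ · V / ln(z/z₀)
u* = 0.41 × 11.2 / ln(11.6/0.00027) = 0.41 × 11.2 / 10.6681
   = 4.5920 / 10.6681 = 0.4304 m/s

u* ≈ 0.430 m/s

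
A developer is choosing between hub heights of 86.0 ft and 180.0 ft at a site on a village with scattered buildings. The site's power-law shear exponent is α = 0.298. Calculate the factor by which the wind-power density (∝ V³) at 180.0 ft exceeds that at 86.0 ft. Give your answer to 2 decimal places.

Speed ratio: V_B/V_A = (z_B/z_A)^α = (180.0/86.0)^0.298 = (2.0930)^0.298 = 1.24621
Power-density ratio: P_B/P_A = (V_B/V_A)³ = (1.24621)³ = 1.93541

1.94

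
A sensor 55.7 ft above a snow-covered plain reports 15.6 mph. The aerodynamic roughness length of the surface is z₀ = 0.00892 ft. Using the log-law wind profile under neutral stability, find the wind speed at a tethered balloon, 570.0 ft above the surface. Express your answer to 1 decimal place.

Log law: V(z) ∝ ln(z/z₀), so V₂/V₁ = ln(z₂/z₀) / ln(z₁/z₀).
ln(570.0/0.00892) = 11.0651, ln(55.7/0.00892) = 8.7394
V₂ = 15.6 × 11.0651/8.7394 = 15.6 × 1.2661 = 19.7513 mph

19.8 mph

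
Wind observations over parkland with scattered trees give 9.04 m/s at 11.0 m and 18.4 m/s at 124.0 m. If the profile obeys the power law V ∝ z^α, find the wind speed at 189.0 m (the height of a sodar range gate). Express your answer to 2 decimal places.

First find α: α = ln(V₂/V₁)/ln(z₂/z₁) = ln(18.4/9.04)/ln(124.0/11.0) = 0.71069/2.42239 = 0.2934
Extrapolate from 124.0 m to 189.0 m: V₃ = 18.4 × (189.0/124.0)^0.2934 = 18.4 × 1.1316 = 20.8218 m/s

20.82 m/s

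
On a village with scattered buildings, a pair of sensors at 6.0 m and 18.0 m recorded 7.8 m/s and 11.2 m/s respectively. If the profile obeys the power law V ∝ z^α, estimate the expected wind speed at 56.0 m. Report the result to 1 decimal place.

16.3 m/s

First find α: α = ln(V₂/V₁)/ln(z₂/z₁) = ln(11.2/7.8)/ln(18.0/6.0) = 0.36179/1.09861 = 0.3293
Extrapolate from 18.0 m to 56.0 m: V₃ = 11.2 × (56.0/18.0)^0.3293 = 11.2 × 1.4532 = 16.2758 m/s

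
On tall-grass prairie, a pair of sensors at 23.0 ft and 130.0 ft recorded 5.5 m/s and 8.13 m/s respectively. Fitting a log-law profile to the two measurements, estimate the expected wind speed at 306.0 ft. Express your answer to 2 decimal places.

Log law: V ∝ ln(z/z₀). From the pair, with r = V₁/V₂ = 0.67651,
ln z₀ = (ln z₁ − r·ln z₂)/(1 − r) = (3.1355 − 0.67651×4.8675)/0.32349 = -0.4866 → z₀ = 0.6147 ft
V₃ = V₁ · ln(z₃/z₀)/ln(z₁/z₀) = 5.5 × 6.2102/3.6221 = 9.4299 m/s

9.43 m/s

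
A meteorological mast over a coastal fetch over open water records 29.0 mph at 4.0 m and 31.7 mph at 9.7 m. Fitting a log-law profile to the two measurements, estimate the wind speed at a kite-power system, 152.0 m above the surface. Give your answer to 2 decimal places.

40.09 mph

Log law: V ∝ ln(z/z₀). From the pair, with r = V₁/V₂ = 0.91483,
ln z₀ = (ln z₁ − r·ln z₂)/(1 − r) = (1.3863 − 0.91483×2.2721)/0.08517 = -8.1282 → z₀ = 0.0002951 m
V₃ = V₁ · ln(z₃/z₀)/ln(z₁/z₀) = 29.0 × 13.1521/9.5145 = 40.0873 mph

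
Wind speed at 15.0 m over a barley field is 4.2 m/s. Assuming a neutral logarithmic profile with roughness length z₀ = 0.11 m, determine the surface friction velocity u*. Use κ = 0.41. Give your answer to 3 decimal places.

u* ≈ 0.350 m/s

Log law: V(z) = (u*/κ) · ln(z/z₀) ⇒ u* = κ · V / ln(z/z₀)
u* = 0.41 × 4.2 / ln(15.0/0.11) = 0.41 × 4.2 / 4.9153
   = 1.7220 / 4.9153 = 0.3503 m/s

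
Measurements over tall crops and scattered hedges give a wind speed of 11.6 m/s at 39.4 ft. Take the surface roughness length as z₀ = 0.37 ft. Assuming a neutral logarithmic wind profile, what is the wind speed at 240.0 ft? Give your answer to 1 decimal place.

16.1 m/s

Log law: V(z) ∝ ln(z/z₀), so V₂/V₁ = ln(z₂/z₀) / ln(z₁/z₀).
ln(240.0/0.37) = 6.4749, ln(39.4/0.37) = 4.6680
V₂ = 11.6 × 6.4749/4.6680 = 11.6 × 1.3871 = 16.0901 m/s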